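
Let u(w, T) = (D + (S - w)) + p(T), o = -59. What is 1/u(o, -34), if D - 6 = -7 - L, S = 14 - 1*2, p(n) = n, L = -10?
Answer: 1/46 ≈ 0.021739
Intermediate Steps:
S = 12 (S = 14 - 2 = 12)
D = 9 (D = 6 + (-7 - 1*(-10)) = 6 + (-7 + 10) = 6 + 3 = 9)
u(w, T) = 21 + T - w (u(w, T) = (9 + (12 - w)) + T = (21 - w) + T = 21 + T - w)
1/u(o, -34) = 1/(21 - 34 - 1*(-59)) = 1/(21 - 34 + 59) = 1/46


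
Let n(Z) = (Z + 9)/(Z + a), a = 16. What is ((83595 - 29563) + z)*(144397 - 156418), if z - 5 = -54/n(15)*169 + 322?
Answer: -2046995985/4 ≈ -5.1175e+8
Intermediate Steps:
n(Z) = (9 + Z)/(16 + Z) (n(Z) = (Z + 9)/(Z + 16) = (9 + Z)/(16 + Z))
z = -45843/4 (z = 5 + (-54*(16 + 15)/(9 + 15)*169 + 322) = 5 + (-54/(24/31)*169 + 322) = 5 + (-54/((1/31)*24)*169 + 322) = 5 + (-54/24/31*169 + 322) = 5 + (-54*31/24*169 + 322) = 5 + (-279/4*169 + 322) = 5 + (-47151/4 + 322) = 5 - 45863/4 = -45843/4 ≈ -11461.)
((83595 - 29563) + z)*(144397 - 156418) = ((83595 - 29563) - 45843/4)*(144397 - 156418) = (54032 - 45843/4)*(-12021) = (170285/4)*(-12021) = -2046995985/4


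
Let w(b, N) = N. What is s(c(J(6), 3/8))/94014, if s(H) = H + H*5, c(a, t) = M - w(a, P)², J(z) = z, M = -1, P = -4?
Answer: -17/15669 ≈ -0.0010849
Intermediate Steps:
c(a, t) = -17 (c(a, t) = -1 - 1*(-4)² = -1 - 1*16 = -1 - 16 = -17)
s(H) = 6*H (s(H) = H + 5*H = 6*H)
s(c(J(6), 3/8))/94014 = (6*(-17))/94014 = -102*1/94014 = -17/15669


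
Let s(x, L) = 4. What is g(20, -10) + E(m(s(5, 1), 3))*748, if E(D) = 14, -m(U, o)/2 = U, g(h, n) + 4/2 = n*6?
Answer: 10410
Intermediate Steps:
g(h, n) = -2 + 6*n (g(h, n) = -2 + n*6 = -2 + 6*n)
m(U, o) = -2*U
g(20, -10) + E(m(s(5, 1), 3))*748 = (-2 + 6*(-10)) + 14*748 = (-2 - 60) + 10472 = -62 + 10472 = 10410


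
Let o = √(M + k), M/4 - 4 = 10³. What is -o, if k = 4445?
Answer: -√8461 ≈ -91.984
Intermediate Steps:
M = 4016 (M = 16 + 4*10³ = 16 + 4*1000 = 16 + 4000 = 4016)
o = √8461 (o = √(4016 + 4445) = √8461 ≈ 91.984)
-o = -√8461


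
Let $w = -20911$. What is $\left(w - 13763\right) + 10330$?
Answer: $-24344$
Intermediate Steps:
$\left(w - 13763\right) + 10330 = \left(-20911 - 13763\right) + 10330 = -34674 + 10330 = -24344$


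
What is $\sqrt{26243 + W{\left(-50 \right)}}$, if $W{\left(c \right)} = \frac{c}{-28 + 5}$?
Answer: $\frac{3 \sqrt{1542633}}{23} \approx 162.0$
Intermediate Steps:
$W{\left(c \right)} = - \frac{c}{23}$ ($W{\left(c \right)} = \frac{c}{-23} = c \left(- \frac{1}{23}\right) = - \frac{c}{23}$)
$\sqrt{26243 + W{\left(-50 \right)}} = \sqrt{26243 - - \frac{50}{23}} = \sqrt{26243 + \frac{50}{23}} = \sqrt{\frac{603639}{23}} = \frac{3 \sqrt{1542633}}{23}$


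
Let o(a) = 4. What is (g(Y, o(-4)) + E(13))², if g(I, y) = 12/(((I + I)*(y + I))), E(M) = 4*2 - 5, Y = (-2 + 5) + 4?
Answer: 56169/5929 ≈ 9.4736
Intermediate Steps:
Y = 7 (Y = 3 + 4 = 7)
E(M) = 3 (E(M) = 8 - 5 = 3)
g(I, y) = 6/(I*(I + y)) (g(I, y) = 12/(((2*I)*(I + y))) = 12/((2*I*(I + y))) = 12*(1/(2*I*(I + y))) = 6/(I*(I + y)))
(g(Y, o(-4)) + E(13))² = (6/(7*(7 + 4)) + 3)² = (6*(⅐)/11 + 3)² = (6*(⅐)*(1/11) + 3)² = (6/77 + 3)² = (237/77)² = 56169/5929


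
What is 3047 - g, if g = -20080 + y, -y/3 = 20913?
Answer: 85866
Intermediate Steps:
y = -62739 (y = -3*20913 = -62739)
g = -82819 (g = -20080 - 62739 = -82819)
3047 - g = 3047 - 1*(-82819) = 3047 + 82819 = 85866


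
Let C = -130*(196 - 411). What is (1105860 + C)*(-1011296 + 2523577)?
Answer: 1714639320610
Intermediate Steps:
C = 27950 (C = -130*(-215) = 27950)
(1105860 + C)*(-1011296 + 2523577) = (1105860 + 27950)*(-1011296 + 2523577) = 1133810*1512281 = 1714639320610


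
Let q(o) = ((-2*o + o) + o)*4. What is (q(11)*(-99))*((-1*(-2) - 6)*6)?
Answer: 0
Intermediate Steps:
q(o) = 0 (q(o) = (-o + o)*4 = 0*4 = 0)
(q(11)*(-99))*((-1*(-2) - 6)*6) = (0*(-99))*((-1*(-2) - 6)*6) = 0*((2 - 6)*6) = 0*(-4*6) = 0*(-24) = 0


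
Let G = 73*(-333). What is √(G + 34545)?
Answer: 2*√2559 ≈ 101.17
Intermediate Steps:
G = -24309
√(G + 34545) = √(-24309 + 34545) = √10236 = 2*√2559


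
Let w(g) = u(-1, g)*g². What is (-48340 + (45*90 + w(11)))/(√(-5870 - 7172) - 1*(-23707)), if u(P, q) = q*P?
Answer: -1081537047/562034891 + 45621*I*√13042/562034891 ≈ -1.9243 + 0.0092699*I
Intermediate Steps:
u(P, q) = P*q
w(g) = -g³ (w(g) = (-g)*g² = -g³)
(-48340 + (45*90 + w(11)))/(√(-5870 - 7172) - 1*(-23707)) = (-48340 + (45*90 - 1*11³))/(√(-5870 - 7172) - 1*(-23707)) = (-48340 + (4050 - 1*1331))/(√(-13042) + 23707) = (-48340 + (4050 - 1331))/(I*√13042 + 23707) = (-48340 + 2719)/(23707 + I*√13042) = -45621/(23707 + I*√13042)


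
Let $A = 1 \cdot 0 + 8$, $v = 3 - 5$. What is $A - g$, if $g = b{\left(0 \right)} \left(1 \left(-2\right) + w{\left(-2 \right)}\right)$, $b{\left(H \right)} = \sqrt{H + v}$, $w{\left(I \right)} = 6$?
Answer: $8 - 4 i \sqrt{2} \approx 8.0 - 5.6569 i$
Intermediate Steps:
$v = -2$ ($v = 3 - 5 = -2$)
$b{\left(H \right)} = \sqrt{-2 + H}$ ($b{\left(H \right)} = \sqrt{H - 2} = \sqrt{-2 + H}$)
$g = 4 i \sqrt{2}$ ($g = \sqrt{-2 + 0} \left(1 \left(-2\right) + 6\right) = \sqrt{-2} \left(-2 + 6\right) = i \sqrt{2} \cdot 4 = 4 i \sqrt{2} \approx 5.6569 i$)
$A = 8$ ($A = 0 + 8 = 8$)
$A - g = 8 - 4 i \sqrt{2}$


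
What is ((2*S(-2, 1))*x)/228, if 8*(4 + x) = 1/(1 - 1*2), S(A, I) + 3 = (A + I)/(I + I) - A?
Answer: 33/608 ≈ 0.054276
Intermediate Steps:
S(A, I) = -3 - A + (A + I)/(2*I) (S(A, I) = -3 + ((A + I)/(I + I) - A) = -3 + ((A + I)/((2*I)) - A) = -3 + ((A + I)*(1/(2*I)) - A) = -3 + ((A + I)/(2*I) - A) = -3 + (-A + (A + I)/(2*I)) = -3 - A + (A + I)/(2*I))
x = -33/8 (x = -4 + 1/(8*(1 - 1*2)) = -4 + 1/(8*(1 - 2)) = -4 + (⅛)/(-1) = -4 + (⅛)*(-1) = -4 - ⅛ = -33/8 ≈ -4.1250)
((2*S(-2, 1))*x)/228 = ((2*(-5/2 - 1*(-2) + (½)*(-2)/1))*(-33/8))/228 = ((2*(-5/2 + 2 + (½)*(-2)*1))*(-33/8))*(1/228) = ((2*(-5/2 + 2 - 1))*(-33/8))*(1/228) = ((2*(-3/2))*(-33/8))*(1/228) = -3*(-33/8)*(1/228) = (99/8)*(1/228) = 33/608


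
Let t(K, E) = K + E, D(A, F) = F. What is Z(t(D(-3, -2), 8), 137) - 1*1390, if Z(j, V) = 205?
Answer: -1185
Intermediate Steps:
t(K, E) = E + K
Z(t(D(-3, -2), 8), 137) - 1*1390 = 205 - 1*1390 = 205 - 1390 = -1185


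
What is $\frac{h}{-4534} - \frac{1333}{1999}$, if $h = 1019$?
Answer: $- \frac{8080803}{9063466} \approx -0.89158$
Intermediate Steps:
$\frac{h}{-4534} - \frac{1333}{1999} = \frac{1019}{-4534} - \frac{1333}{1999} = 1019 \left(- \frac{1}{4534}\right) - \frac{1333}{1999} = - \frac{1019}{4534} - \frac{1333}{1999} = - \frac{8080803}{9063466}$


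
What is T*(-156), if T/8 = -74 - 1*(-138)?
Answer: -79872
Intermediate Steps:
T = 512 (T = 8*(-74 - 1*(-138)) = 8*(-74 + 138) = 8*64 = 512)
T*(-156) = 512*(-156) = -79872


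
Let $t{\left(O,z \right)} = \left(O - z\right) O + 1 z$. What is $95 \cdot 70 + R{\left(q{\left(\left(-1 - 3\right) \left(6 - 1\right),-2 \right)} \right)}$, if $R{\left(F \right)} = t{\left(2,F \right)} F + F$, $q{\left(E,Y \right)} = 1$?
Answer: $6654$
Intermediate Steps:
$t{\left(O,z \right)} = z + O \left(O - z\right)$ ($t{\left(O,z \right)} = O \left(O - z\right) + z = z + O \left(O - z\right)$)
$R{\left(F \right)} = F + F \left(4 - F\right)$ ($R{\left(F \right)} = \left(F + 2^{2} - 2 F\right) F + F = \left(F + 4 - 2 F\right) F + F = \left(4 - F\right) F + F = F \left(4 - F\right) + F = F + F \left(4 - F\right)$)
$95 \cdot 70 + R{\left(q{\left(\left(-1 - 3\right) \left(6 - 1\right),-2 \right)} \right)} = 95 \cdot 70 + 1 \left(5 - 1\right) = 6650 + 1 \left(5 - 1\right) = 6650 + 1 \cdot 4 = 6650 + 4 = 6654$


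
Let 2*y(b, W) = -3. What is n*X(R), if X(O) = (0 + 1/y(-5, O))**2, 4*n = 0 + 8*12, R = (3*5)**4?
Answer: 32/3 ≈ 10.667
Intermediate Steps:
y(b, W) = -3/2 (y(b, W) = (1/2)*(-3) = -3/2)
R = 50625 (R = 15**4 = 50625)
n = 24 (n = (0 + 8*12)/4 = (0 + 96)/4 = (1/4)*96 = 24)
X(O) = 4/9 (X(O) = (0 + 1/(-3/2))**2 = (0 - 2/3)**2 = (-2/3)**2 = 4/9)
n*X(R) = 24*(4/9) = 32/3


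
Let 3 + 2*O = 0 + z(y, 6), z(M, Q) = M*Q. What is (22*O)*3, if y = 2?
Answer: 297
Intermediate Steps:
O = 9/2 (O = -3/2 + (0 + 2*6)/2 = -3/2 + (0 + 12)/2 = -3/2 + (1/2)*12 = -3/2 + 6 = 9/2 ≈ 4.5000)
(22*O)*3 = (22*(9/2))*3 = 99*3 = 297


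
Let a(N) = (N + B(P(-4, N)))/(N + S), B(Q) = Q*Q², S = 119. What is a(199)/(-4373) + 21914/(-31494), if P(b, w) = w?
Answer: -7740882428/1216555481 ≈ -6.3630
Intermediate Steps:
B(Q) = Q³
a(N) = (N + N³)/(119 + N) (a(N) = (N + N³)/(N + 119) = (N + N³)/(119 + N))
a(199)/(-4373) + 21914/(-31494) = ((199 + 199³)/(119 + 199))/(-4373) + 21914/(-31494) = ((199 + 7880599)/318)*(-1/4373) + 21914*(-1/31494) = ((1/318)*7880798)*(-1/4373) - 10957/15747 = (3940399/159)*(-1/4373) - 10957/15747 = -3940399/695307 - 10957/15747 = -7740882428/1216555481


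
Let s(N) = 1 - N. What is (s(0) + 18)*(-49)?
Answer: -931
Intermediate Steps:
(s(0) + 18)*(-49) = ((1 - 1*0) + 18)*(-49) = ((1 + 0) + 18)*(-49) = (1 + 18)*(-49) = 19*(-49) = -931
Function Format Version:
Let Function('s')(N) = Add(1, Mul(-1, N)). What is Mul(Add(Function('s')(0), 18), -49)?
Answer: -931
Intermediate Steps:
Mul(Add(Function('s')(0), 18), -49) = Mul(Add(Add(1, Mul(-1, 0)), 18), -49) = Mul(Add(Add(1, 0), 18), -49) = Mul(Add(1, 18), -49) = Mul(19, -49) = -931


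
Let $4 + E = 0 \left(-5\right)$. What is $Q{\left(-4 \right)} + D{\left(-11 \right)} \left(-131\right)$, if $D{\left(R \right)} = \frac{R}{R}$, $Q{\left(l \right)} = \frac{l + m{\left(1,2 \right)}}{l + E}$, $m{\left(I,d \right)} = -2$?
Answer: $- \frac{521}{4} \approx -130.25$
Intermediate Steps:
$E = -4$ ($E = -4 + 0 \left(-5\right) = -4 + 0 = -4$)
$Q{\left(l \right)} = \frac{-2 + l}{-4 + l}$ ($Q{\left(l \right)} = \frac{l - 2}{l - 4} = \frac{-2 + l}{-4 + l}$)
$D{\left(R \right)} = 1$
$Q{\left(-4 \right)} + D{\left(-11 \right)} \left(-131\right) = \frac{-2 - 4}{-4 - 4} + 1 \left(-131\right) = \frac{1}{-8} \left(-6\right) - 131 = \left(- \frac{1}{8}\right) \left(-6\right) - 131 = \frac{3}{4} - 131 = - \frac{521}{4}$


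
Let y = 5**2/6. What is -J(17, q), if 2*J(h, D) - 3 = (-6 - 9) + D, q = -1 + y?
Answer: 53/12 ≈ 4.4167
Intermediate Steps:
y = 25/6 (y = 25*(1/6) = 25/6 ≈ 4.1667)
q = 19/6 (q = -1 + 25/6 = 19/6 ≈ 3.1667)
J(h, D) = -6 + D/2 (J(h, D) = 3/2 + ((-6 - 9) + D)/2 = 3/2 + (-15 + D)/2 = 3/2 + (-15/2 + D/2) = -6 + D/2)
-J(17, q) = -(-6 + (1/2)*(19/6)) = -(-6 + 19/12) = -1*(-53/12) = 53/12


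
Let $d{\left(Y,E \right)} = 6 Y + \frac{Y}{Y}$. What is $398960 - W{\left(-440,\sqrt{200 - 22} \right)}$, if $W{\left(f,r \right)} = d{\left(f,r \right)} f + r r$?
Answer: $-762378$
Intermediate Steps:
$d{\left(Y,E \right)} = 1 + 6 Y$ ($d{\left(Y,E \right)} = 6 Y + 1 = 1 + 6 Y$)
$W{\left(f,r \right)} = r^{2} + f \left(1 + 6 f\right)$ ($W{\left(f,r \right)} = \left(1 + 6 f\right) f + r r = f \left(1 + 6 f\right) + r^{2} = r^{2} + f \left(1 + 6 f\right)$)
$398960 - W{\left(-440,\sqrt{200 - 22} \right)} = 398960 - \left(\left(\sqrt{200 - 22}\right)^{2} - 440 \left(1 + 6 \left(-440\right)\right)\right) = 398960 - \left(\left(\sqrt{178}\right)^{2} - 440 \left(1 - 2640\right)\right) = 398960 - \left(178 - -1161160\right) = 398960 - \left(178 + 1161160\right) = 398960 - 1161338 = -762378$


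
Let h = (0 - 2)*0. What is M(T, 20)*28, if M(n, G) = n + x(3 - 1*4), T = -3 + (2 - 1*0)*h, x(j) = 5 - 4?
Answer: -56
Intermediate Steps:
x(j) = 1
h = 0 (h = -2*0 = 0)
T = -3 (T = -3 + (2 - 1*0)*0 = -3 + (2 + 0)*0 = -3 + 2*0 = -3 + 0 = -3)
M(n, G) = 1 + n (M(n, G) = n + 1 = 1 + n)
M(T, 20)*28 = (1 - 3)*28 = -2*28 = -56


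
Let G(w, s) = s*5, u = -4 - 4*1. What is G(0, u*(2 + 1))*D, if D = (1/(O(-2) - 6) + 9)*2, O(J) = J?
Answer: -2130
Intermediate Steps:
u = -8 (u = -4 - 4 = -8)
G(w, s) = 5*s
D = 71/4 (D = (1/(-2 - 6) + 9)*2 = (1/(-8) + 9)*2 = (-⅛ + 9)*2 = (71/8)*2 = 71/4 ≈ 17.750)
G(0, u*(2 + 1))*D = (5*(-8*(2 + 1)))*(71/4) = (5*(-8*3))*(71/4) = (5*(-24))*(71/4) = -120*71/4 = -2130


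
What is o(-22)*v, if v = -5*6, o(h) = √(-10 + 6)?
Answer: -60*I ≈ -60.0*I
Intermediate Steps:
o(h) = 2*I (o(h) = √(-4) = 2*I)
v = -30 (v = -1*30 = -30)
o(-22)*v = (2*I)*(-30) = -60*I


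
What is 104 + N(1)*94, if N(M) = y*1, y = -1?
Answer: 10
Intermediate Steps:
N(M) = -1 (N(M) = -1*1 = -1)
104 + N(1)*94 = 104 - 1*94 = 104 - 94 = 10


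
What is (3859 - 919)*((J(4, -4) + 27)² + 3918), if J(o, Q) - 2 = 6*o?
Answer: 19777380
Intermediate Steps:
J(o, Q) = 2 + 6*o
(3859 - 919)*((J(4, -4) + 27)² + 3918) = (3859 - 919)*(((2 + 6*4) + 27)² + 3918) = 2940*(((2 + 24) + 27)² + 3918) = 2940*((26 + 27)² + 3918) = 2940*(53² + 3918) = 2940*(2809 + 3918) = 2940*6727 = 19777380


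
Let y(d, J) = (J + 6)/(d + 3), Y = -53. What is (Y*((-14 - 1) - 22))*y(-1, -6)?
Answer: 0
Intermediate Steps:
y(d, J) = (6 + J)/(3 + d)
(Y*((-14 - 1) - 22))*y(-1, -6) = (-53*((-14 - 1) - 22))*((6 - 6)/(3 - 1)) = (-53*(-15 - 22))*(0/2) = (-53*(-37))*((1/2)*0) = 1961*0 = 0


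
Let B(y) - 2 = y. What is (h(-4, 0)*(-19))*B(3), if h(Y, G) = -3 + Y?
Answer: 665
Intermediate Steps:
B(y) = 2 + y
(h(-4, 0)*(-19))*B(3) = ((-3 - 4)*(-19))*(2 + 3) = -7*(-19)*5 = 133*5 = 665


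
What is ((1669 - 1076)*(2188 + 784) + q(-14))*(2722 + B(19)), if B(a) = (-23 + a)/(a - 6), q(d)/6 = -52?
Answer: 62346056088/13 ≈ 4.7959e+9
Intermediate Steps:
q(d) = -312 (q(d) = 6*(-52) = -312)
B(a) = (-23 + a)/(-6 + a)
((1669 - 1076)*(2188 + 784) + q(-14))*(2722 + B(19)) = ((1669 - 1076)*(2188 + 784) - 312)*(2722 + (-23 + 19)/(-6 + 19)) = (593*2972 - 312)*(2722 - 4/13) = (1762396 - 312)*(2722 + (1/13)*(-4)) = 1762084*(2722 - 4/13) = 1762084*(35382/13) = 62346056088/13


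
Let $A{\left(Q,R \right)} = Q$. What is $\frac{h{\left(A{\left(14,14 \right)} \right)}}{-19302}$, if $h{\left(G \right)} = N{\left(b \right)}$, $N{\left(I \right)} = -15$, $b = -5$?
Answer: $\frac{5}{6434} \approx 0.00077712$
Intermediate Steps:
$h{\left(G \right)} = -15$
$\frac{h{\left(A{\left(14,14 \right)} \right)}}{-19302} = - \frac{15}{-19302} = \left(-15\right) \left(- \frac{1}{19302}\right) = \frac{5}{6434}$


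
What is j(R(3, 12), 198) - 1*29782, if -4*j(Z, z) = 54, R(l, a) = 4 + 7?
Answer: -59591/2 ≈ -29796.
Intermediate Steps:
R(l, a) = 11
j(Z, z) = -27/2 (j(Z, z) = -¼*54 = -27/2)
j(R(3, 12), 198) - 1*29782 = -27/2 - 1*29782 = -27/2 - 29782 = -59591/2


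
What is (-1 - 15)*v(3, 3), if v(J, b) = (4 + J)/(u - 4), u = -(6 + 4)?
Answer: 8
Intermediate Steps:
u = -10 (u = -1*10 = -10)
v(J, b) = -2/7 - J/14 (v(J, b) = (4 + J)/(-10 - 4) = (4 + J)/(-14) = (4 + J)*(-1/14) = -2/7 - J/14)
(-1 - 15)*v(3, 3) = (-1 - 15)*(-2/7 - 1/14*3) = -16*(-2/7 - 3/14) = -16*(-½) = 8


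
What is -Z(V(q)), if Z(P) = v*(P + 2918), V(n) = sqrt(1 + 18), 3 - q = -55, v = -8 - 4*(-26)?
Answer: -280128 - 96*sqrt(19) ≈ -2.8055e+5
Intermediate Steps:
v = 96 (v = -8 + 104 = 96)
q = 58 (q = 3 - 1*(-55) = 3 + 55 = 58)
V(n) = sqrt(19)
Z(P) = 280128 + 96*P (Z(P) = 96*(P + 2918) = 96*(2918 + P) = 280128 + 96*P)
-Z(V(q)) = -(280128 + 96*sqrt(19)) = -280128 - 96*sqrt(19)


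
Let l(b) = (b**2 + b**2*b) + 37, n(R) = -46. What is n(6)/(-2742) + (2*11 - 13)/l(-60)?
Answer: 4872010/291149673 ≈ 0.016734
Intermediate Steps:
l(b) = 37 + b**2 + b**3 (l(b) = (b**2 + b**3) + 37 = 37 + b**2 + b**3)
n(6)/(-2742) + (2*11 - 13)/l(-60) = -46/(-2742) + (2*11 - 13)/(37 + (-60)**2 + (-60)**3) = -46*(-1/2742) + (22 - 13)/(37 + 3600 - 216000) = 23/1371 + 9/(-212363) = 23/1371 + 9*(-1/212363) = 23/1371 - 9/212363 = 4872010/291149673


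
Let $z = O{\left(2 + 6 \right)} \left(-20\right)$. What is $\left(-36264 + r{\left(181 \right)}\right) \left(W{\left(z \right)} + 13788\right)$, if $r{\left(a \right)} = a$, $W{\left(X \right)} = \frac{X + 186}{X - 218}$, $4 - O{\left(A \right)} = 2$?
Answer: $- \frac{64176466057}{129} \approx -4.9749 \cdot 10^{8}$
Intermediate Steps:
$O{\left(A \right)} = 2$ ($O{\left(A \right)} = 4 - 2 = 2$)
$z = -40$ ($z = 2 \left(-20\right) = -40$)
$W{\left(X \right)} = \frac{186 + X}{-218 + X}$
$\left(-36264 + r{\left(181 \right)}\right) \left(W{\left(z \right)} + 13788\right) = \left(-36264 + 181\right) \left(\frac{186 - 40}{-218 - 40} + 13788\right) = - 36083 \left(\frac{1}{-258} \cdot 146 + 13788\right) = - 36083 \left(\left(- \frac{1}{258}\right) 146 + 13788\right) = - 36083 \left(- \frac{73}{129} + 13788\right) = \left(-36083\right) \frac{1778579}{129} = - \frac{64176466057}{129}$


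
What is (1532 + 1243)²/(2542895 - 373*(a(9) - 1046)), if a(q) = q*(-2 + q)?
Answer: 7700625/2909554 ≈ 2.6467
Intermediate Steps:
(1532 + 1243)²/(2542895 - 373*(a(9) - 1046)) = (1532 + 1243)²/(2542895 - 373*(9*(-2 + 9) - 1046)) = 2775²/(2542895 - 373*(9*7 - 1046)) = 7700625/(2542895 - 373*(63 - 1046)) = 7700625/(2542895 - 373*(-983)) = 7700625/(2542895 + 366659) = 7700625/2909554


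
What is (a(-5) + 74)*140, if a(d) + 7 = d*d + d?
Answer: 12180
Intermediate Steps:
a(d) = -7 + d + d² (a(d) = -7 + (d*d + d) = -7 + (d² + d) = -7 + (d + d²) = -7 + d + d²)
(a(-5) + 74)*140 = ((-7 - 5 + (-5)²) + 74)*140 = ((-7 - 5 + 25) + 74)*140 = (13 + 74)*140 = 87*140 = 12180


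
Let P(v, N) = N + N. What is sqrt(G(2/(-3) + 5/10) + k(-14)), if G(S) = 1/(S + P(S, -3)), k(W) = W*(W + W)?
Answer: sqrt(536426)/37 ≈ 19.795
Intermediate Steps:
k(W) = 2*W**2 (k(W) = W*(2*W) = 2*W**2)
P(v, N) = 2*N
G(S) = 1/(-6 + S) (G(S) = 1/(S + 2*(-3)) = 1/(S - 6) = 1/(-6 + S))
sqrt(G(2/(-3) + 5/10) + k(-14)) = sqrt(1/(-6 + (2/(-3) + 5/10)) + 2*(-14)**2) = sqrt(1/(-6 + (2*(-1/3) + 5*(1/10))) + 2*196) = sqrt(1/(-6 + (-2/3 + 1/2)) + 392) = sqrt(1/(-6 - 1/6) + 392) = sqrt(1/(-37/6) + 392) = sqrt(-6/37 + 392) = sqrt(14498/37) = sqrt(536426)/37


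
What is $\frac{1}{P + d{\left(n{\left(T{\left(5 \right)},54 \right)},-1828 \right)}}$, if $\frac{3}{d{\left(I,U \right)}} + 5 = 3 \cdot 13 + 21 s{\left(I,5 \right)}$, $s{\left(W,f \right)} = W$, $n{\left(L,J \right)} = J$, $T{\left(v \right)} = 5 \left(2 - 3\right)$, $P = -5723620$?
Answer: $- \frac{1168}{6685188157} \approx -1.7471 \cdot 10^{-7}$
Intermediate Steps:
$T{\left(v \right)} = -5$ ($T{\left(v \right)} = 5 \left(-1\right) = -5$)
$d{\left(I,U \right)} = \frac{3}{34 + 21 I}$ ($d{\left(I,U \right)} = \frac{3}{-5 + \left(3 \cdot 13 + 21 I\right)} = \frac{3}{-5 + \left(39 + 21 I\right)} = \frac{3}{34 + 21 I}$)
$\frac{1}{P + d{\left(n{\left(T{\left(5 \right)},54 \right)},-1828 \right)}} = \frac{1}{-5723620 + \frac{3}{34 + 21 \cdot 54}} = \frac{1}{-5723620 + \frac{3}{34 + 1134}} = \frac{1}{-5723620 + \frac{3}{1168}} = \frac{1}{- \frac{6685188157}{1168}} = - \frac{1168}{6685188157}$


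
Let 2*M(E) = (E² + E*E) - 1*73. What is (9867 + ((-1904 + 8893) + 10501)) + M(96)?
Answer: 73073/2 ≈ 36537.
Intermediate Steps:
M(E) = -73/2 + E² (M(E) = ((E² + E*E) - 1*73)/2 = ((E² + E²) - 73)/2 = (2*E² - 73)/2 = (-73 + 2*E²)/2 = -73/2 + E²)
(9867 + ((-1904 + 8893) + 10501)) + M(96) = (9867 + ((-1904 + 8893) + 10501)) + (-73/2 + 96²) = (9867 + (6989 + 10501)) + (-73/2 + 9216) = (9867 + 17490) + 18359/2 = 27357 + 18359/2 = 73073/2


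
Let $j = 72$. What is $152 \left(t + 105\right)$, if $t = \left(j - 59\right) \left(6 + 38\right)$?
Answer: $102904$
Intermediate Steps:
$t = 572$ ($t = \left(72 - 59\right) \left(6 + 38\right) = 13 \cdot 44 = 572$)
$152 \left(t + 105\right) = 152 \left(572 + 105\right) = 152 \cdot 677 = 102904$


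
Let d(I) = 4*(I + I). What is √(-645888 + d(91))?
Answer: 254*I*√10 ≈ 803.22*I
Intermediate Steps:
d(I) = 8*I (d(I) = 4*(2*I) = 8*I)
√(-645888 + d(91)) = √(-645888 + 8*91) = √(-645888 + 728) = √(-645160) = 254*I*√10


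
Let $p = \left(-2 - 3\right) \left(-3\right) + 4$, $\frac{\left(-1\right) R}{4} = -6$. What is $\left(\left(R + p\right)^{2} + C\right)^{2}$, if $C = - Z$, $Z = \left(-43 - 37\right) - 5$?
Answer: $3740356$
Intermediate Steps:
$R = 24$ ($R = \left(-4\right) \left(-6\right) = 24$)
$Z = -85$ ($Z = -80 - 5 = -85$)
$p = 19$ ($p = \left(-5\right) \left(-3\right) + 4 = 15 + 4 = 19$)
$C = 85$ ($C = \left(-1\right) \left(-85\right) = 85$)
$\left(\left(R + p\right)^{2} + C\right)^{2} = \left(\left(24 + 19\right)^{2} + 85\right)^{2} = \left(43^{2} + 85\right)^{2} = \left(1849 + 85\right)^{2} = 1934^{2} = 3740356$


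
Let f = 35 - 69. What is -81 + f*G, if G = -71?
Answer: 2333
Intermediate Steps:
f = -34
-81 + f*G = -81 - 34*(-71) = -81 + 2414 = 2333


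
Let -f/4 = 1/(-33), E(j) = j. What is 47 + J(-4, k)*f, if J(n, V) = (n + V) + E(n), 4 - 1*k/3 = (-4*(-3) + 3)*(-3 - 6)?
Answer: 3187/33 ≈ 96.576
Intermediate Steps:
k = 417 (k = 12 - 3*(-4*(-3) + 3)*(-3 - 6) = 12 - 3*(12 + 3)*(-9) = 12 - 45*(-9) = 12 - 3*(-135) = 12 + 405 = 417)
f = 4/33 (f = -4/(-33) = -4*(-1/33) = 4/33 ≈ 0.12121)
J(n, V) = V + 2*n (J(n, V) = (n + V) + n = (V + n) + n = V + 2*n)
47 + J(-4, k)*f = 47 + (417 + 2*(-4))*(4/33) = 47 + (417 - 8)*(4/33) = 47 + 409*(4/33) = 47 + 1636/33 = 3187/33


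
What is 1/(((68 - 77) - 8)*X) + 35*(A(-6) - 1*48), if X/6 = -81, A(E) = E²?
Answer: -3470039/8262 ≈ -420.00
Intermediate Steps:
X = -486 (X = 6*(-81) = -486)
1/(((68 - 77) - 8)*X) + 35*(A(-6) - 1*48) = 1/(((68 - 77) - 8)*(-486)) + 35*((-6)² - 1*48) = -1/486/(-9 - 8) + 35*(36 - 48) = -1/486/(-17) + 35*(-12) = -1/17*(-1/486) - 420 = 1/8262 - 420 = -3470039/8262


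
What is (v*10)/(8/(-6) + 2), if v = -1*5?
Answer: -75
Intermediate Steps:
v = -5
(v*10)/(8/(-6) + 2) = (-5*10)/(8/(-6) + 2) = -50/(8*(-⅙) + 2) = -50/(-4/3 + 2) = -50/⅔ = -50*3/2 = -75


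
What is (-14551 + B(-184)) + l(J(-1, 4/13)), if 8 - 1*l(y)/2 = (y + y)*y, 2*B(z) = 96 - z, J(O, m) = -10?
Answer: -14795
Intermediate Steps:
B(z) = 48 - z/2 (B(z) = (96 - z)/2 = 48 - z/2)
l(y) = 16 - 4*y² (l(y) = 16 - 2*(y + y)*y = 16 - 2*2*y*y = 16 - 4*y²)
(-14551 + B(-184)) + l(J(-1, 4/13)) = (-14551 + (48 - ½*(-184))) + (16 - 4*(-10)²) = (-14551 + (48 + 92)) + (16 - 4*100) = (-14551 + 140) + (16 - 400) = -14411 - 384 = -14795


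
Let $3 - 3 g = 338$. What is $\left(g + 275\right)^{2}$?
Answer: $\frac{240100}{9} \approx 26678.0$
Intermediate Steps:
$g = - \frac{335}{3}$ ($g = 1 - \frac{338}{3} = - \frac{335}{3} \approx -111.67$)
$\left(g + 275\right)^{2} = \left(- \frac{335}{3} + 275\right)^{2} = \left(\frac{490}{3}\right)^{2} = \frac{240100}{9}$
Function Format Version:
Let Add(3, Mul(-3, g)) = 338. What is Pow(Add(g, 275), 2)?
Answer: Rational(240100, 9) ≈ 26678.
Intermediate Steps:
g = Rational(-335, 3) (g = Add(1, Mul(Rational(-1, 3), 338)) = Add(1, Rational(-338, 3)) = Rational(-335, 3) ≈ -111.67)
Pow(Add(g, 275), 2) = Pow(Add(Rational(-335, 3), 275), 2) = Pow(Rational(490, 3), 2) = Rational(240100, 9)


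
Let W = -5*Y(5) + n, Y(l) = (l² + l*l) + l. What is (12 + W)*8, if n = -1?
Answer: -2112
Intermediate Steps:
Y(l) = l + 2*l² (Y(l) = (l² + l²) + l = 2*l² + l = l + 2*l²)
W = -276 (W = -25*(1 + 2*5) - 1 = -25*(1 + 10) - 1 = -25*11 - 1 = -5*55 - 1 = -275 - 1 = -276)
(12 + W)*8 = (12 - 276)*8 = -264*8 = -2112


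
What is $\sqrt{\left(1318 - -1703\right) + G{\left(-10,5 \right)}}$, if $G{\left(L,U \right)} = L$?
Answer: $\sqrt{3011} \approx 54.873$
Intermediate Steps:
$\sqrt{\left(1318 - -1703\right) + G{\left(-10,5 \right)}} = \sqrt{\left(1318 - -1703\right) - 10} = \sqrt{\left(1318 + 1703\right) - 10} = \sqrt{3021 - 10} = \sqrt{3011}$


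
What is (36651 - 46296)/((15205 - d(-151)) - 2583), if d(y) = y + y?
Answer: -3215/4308 ≈ -0.74629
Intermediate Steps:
d(y) = 2*y
(36651 - 46296)/((15205 - d(-151)) - 2583) = (36651 - 46296)/((15205 - 2*(-151)) - 2583) = -9645/((15205 - 1*(-302)) - 2583) = -9645/((15205 + 302) - 2583) = -9645/(15507 - 2583) = -9645/12924 = -9645*1/12924 = -3215/4308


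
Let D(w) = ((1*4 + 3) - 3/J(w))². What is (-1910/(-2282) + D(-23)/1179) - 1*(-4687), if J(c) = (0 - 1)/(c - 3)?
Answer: 6312012919/1345239 ≈ 4692.1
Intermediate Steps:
J(c) = -1/(-3 + c)
D(w) = (-2 + 3*w)² (D(w) = ((1*4 + 3) - (9 - 3*w))² = ((4 + 3) - 3*(3 - w))² = (7 + (-9 + 3*w))² = (-2 + 3*w)²)
(-1910/(-2282) + D(-23)/1179) - 1*(-4687) = (-1910/(-2282) + (-2 + 3*(-23))²/1179) - 1*(-4687) = (-1910*(-1/2282) + (-2 - 69)²*(1/1179)) + 4687 = (955/1141 + (-71)²*(1/1179)) + 4687 = (955/1141 + 5041*(1/1179)) + 4687 = (955/1141 + 5041/1179) + 4687 = 6877726/1345239 + 4687 = 6312012919/1345239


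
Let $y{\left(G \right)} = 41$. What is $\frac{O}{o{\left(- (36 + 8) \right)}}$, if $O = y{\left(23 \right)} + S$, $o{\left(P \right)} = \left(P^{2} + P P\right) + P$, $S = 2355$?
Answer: $\frac{599}{957} \approx 0.62591$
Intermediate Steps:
$o{\left(P \right)} = P + 2 P^{2}$ ($o{\left(P \right)} = \left(P^{2} + P^{2}\right) + P = 2 P^{2} + P = P + 2 P^{2}$)
$O = 2396$ ($O = 41 + 2355 = 2396$)
$\frac{O}{o{\left(- (36 + 8) \right)}} = \frac{2396}{- (36 + 8) \left(1 + 2 \left(- (36 + 8)\right)\right)} = \frac{2396}{\left(-1\right) 44 \left(1 + 2 \left(\left(-1\right) 44\right)\right)} = \frac{2396}{\left(-44\right) \left(1 + 2 \left(-44\right)\right)} = \frac{2396}{\left(-44\right) \left(1 - 88\right)} = \frac{2396}{\left(-44\right) \left(-87\right)} = \frac{2396}{3828} = 2396 \cdot \frac{1}{3828} = \frac{599}{957}$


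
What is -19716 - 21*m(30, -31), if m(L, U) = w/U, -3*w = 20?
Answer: -611336/31 ≈ -19721.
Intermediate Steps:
w = -20/3 (w = -1/3*20 = -20/3 ≈ -6.6667)
m(L, U) = -20/(3*U)
-19716 - 21*m(30, -31) = -19716 - 21*(-20/3/(-31)) = -19716 - 21*(-20/3*(-1/31)) = -19716 - 21*20/93 = -19716 - 1*140/31 = -19716 - 140/31 = -611336/31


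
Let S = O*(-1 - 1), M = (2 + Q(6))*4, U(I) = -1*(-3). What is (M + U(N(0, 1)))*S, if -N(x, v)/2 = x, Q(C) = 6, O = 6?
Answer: -420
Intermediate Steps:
N(x, v) = -2*x
U(I) = 3
M = 32 (M = (2 + 6)*4 = 8*4 = 32)
S = -12 (S = 6*(-1 - 1) = 6*(-2) = -12)
(M + U(N(0, 1)))*S = (32 + 3)*(-12) = 35*(-12) = -420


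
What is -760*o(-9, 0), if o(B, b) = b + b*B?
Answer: 0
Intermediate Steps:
o(B, b) = b + B*b
-760*o(-9, 0) = -0*(1 - 9) = -0*(-8) = -760*0 = 0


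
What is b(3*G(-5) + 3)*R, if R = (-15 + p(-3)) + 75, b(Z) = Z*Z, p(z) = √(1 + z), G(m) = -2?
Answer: 540 + 9*I*√2 ≈ 540.0 + 12.728*I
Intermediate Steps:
b(Z) = Z²
R = 60 + I*√2 (R = (-15 + √(1 - 3)) + 75 = (-15 + √(-2)) + 75 = (-15 + I*√2) + 75 = 60 + I*√2 ≈ 60.0 + 1.4142*I)
b(3*G(-5) + 3)*R = (3*(-2) + 3)²*(60 + I*√2) = (-6 + 3)²*(60 + I*√2) = (-3)²*(60 + I*√2) = 9*(60 + I*√2) = 540 + 9*I*√2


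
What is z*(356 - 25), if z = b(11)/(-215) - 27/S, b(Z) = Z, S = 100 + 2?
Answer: -764279/7310 ≈ -104.55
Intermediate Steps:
S = 102
z = -2309/7310 (z = 11/(-215) - 27/102 = 11*(-1/215) - 27*1/102 = -11/215 - 9/34 = -2309/7310 ≈ -0.31587)
z*(356 - 25) = -2309*(356 - 25)/7310 = -2309/7310*331 = -764279/7310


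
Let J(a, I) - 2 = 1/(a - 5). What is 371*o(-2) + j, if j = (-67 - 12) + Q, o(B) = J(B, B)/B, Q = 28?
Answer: -791/2 ≈ -395.50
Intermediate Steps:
J(a, I) = 2 + 1/(-5 + a) (J(a, I) = 2 + 1/(a - 5) = 2 + 1/(-5 + a))
o(B) = (-9 + 2*B)/(B*(-5 + B)) (o(B) = ((-9 + 2*B)/(-5 + B))/B = (-9 + 2*B)/(B*(-5 + B)))
j = -51 (j = (-67 - 12) + 28 = -79 + 28 = -51)
371*o(-2) + j = 371*((-9 + 2*(-2))/((-2)*(-5 - 2))) - 51 = 371*(-½*(-9 - 4)/(-7)) - 51 = 371*(-½*(-⅐)*(-13)) - 51 = 371*(-13/14) - 51 = -689/2 - 51 = -791/2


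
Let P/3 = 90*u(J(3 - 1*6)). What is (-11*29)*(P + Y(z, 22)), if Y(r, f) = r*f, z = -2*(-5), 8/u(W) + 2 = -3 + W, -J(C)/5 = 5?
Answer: -47212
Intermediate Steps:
J(C) = -25 (J(C) = -5*5 = -25)
u(W) = 8/(-5 + W) (u(W) = 8/(-2 + (-3 + W)) = 8/(-5 + W))
z = 10
Y(r, f) = f*r
P = -72 (P = 3*(90*(8/(-5 - 25))) = 3*(90*(8/(-30))) = 3*(90*(8*(-1/30))) = 3*(90*(-4/15)) = 3*(-24) = -72)
(-11*29)*(P + Y(z, 22)) = (-11*29)*(-72 + 22*10) = -319*(-72 + 220) = -319*148 = -47212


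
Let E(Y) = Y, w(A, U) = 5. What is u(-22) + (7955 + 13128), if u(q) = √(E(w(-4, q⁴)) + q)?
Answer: 21083 + I*√17 ≈ 21083.0 + 4.1231*I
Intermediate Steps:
u(q) = √(5 + q)
u(-22) + (7955 + 13128) = √(5 - 22) + (7955 + 13128) = √(-17) + 21083 = I*√17 + 21083 = 21083 + I*√17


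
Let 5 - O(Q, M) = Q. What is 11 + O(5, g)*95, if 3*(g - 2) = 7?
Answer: 11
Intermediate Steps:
g = 13/3 (g = 2 + (1/3)*7 = 2 + 7/3 = 13/3 ≈ 4.3333)
O(Q, M) = 5 - Q
11 + O(5, g)*95 = 11 + (5 - 1*5)*95 = 11 + (5 - 5)*95 = 11 + 0*95 = 11 + 0 = 11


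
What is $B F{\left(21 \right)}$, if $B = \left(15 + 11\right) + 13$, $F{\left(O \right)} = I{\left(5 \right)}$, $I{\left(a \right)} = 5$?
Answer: $195$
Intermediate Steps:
$F{\left(O \right)} = 5$
$B = 39$ ($B = 26 + 13 = 39$)
$B F{\left(21 \right)} = 39 \cdot 5 = 195$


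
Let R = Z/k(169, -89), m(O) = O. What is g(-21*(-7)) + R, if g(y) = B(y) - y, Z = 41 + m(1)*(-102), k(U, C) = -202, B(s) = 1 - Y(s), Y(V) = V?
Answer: -59125/202 ≈ -292.70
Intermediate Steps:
B(s) = 1 - s
Z = -61 (Z = 41 + 1*(-102) = 41 - 102 = -61)
g(y) = 1 - 2*y (g(y) = (1 - y) - y = 1 - 2*y)
R = 61/202 (R = -61/(-202) = -61*(-1/202) = 61/202 ≈ 0.30198)
g(-21*(-7)) + R = (1 - (-42)*(-7)) + 61/202 = (1 - 2*147) + 61/202 = (1 - 294) + 61/202 = -293 + 61/202 = -59125/202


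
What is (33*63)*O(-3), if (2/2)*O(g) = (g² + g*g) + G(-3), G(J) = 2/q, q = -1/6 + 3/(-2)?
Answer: 174636/5 ≈ 34927.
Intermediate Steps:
q = -5/3 (q = -1*⅙ + 3*(-½) = -⅙ - 3/2 = -5/3 ≈ -1.6667)
G(J) = -6/5 (G(J) = 2/(-5/3) = 2*(-⅗) = -6/5)
O(g) = -6/5 + 2*g² (O(g) = (g² + g*g) - 6/5 = (g² + g²) - 6/5 = 2*g² - 6/5 = -6/5 + 2*g²)
(33*63)*O(-3) = (33*63)*(-6/5 + 2*(-3)²) = 2079*(-6/5 + 2*9) = 2079*(-6/5 + 18) = 2079*(84/5) = 174636/5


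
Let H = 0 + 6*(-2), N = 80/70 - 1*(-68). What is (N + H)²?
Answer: 160000/49 ≈ 3265.3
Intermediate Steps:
N = 484/7 (N = 80*(1/70) + 68 = 8/7 + 68 = 484/7 ≈ 69.143)
H = -12 (H = 0 - 12 = -12)
(N + H)² = (484/7 - 12)² = (400/7)² = 160000/49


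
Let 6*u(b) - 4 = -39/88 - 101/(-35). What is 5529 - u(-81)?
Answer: 102156077/18480 ≈ 5527.9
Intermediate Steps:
u(b) = 19843/18480 (u(b) = 2/3 + (-39/88 - 101/(-35))/6 = 2/3 + (-39*1/88 - 101*(-1/35))/6 = 2/3 + (-39/88 + 101/35)/6 = 2/3 + (1/6)*(7523/3080) = 2/3 + 7523/18480 = 19843/18480)
5529 - u(-81) = 5529 - 1*19843/18480 = 5529 - 19843/18480 = 102156077/18480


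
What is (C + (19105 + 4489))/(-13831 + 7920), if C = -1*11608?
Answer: -11986/5911 ≈ -2.0277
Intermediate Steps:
C = -11608
(C + (19105 + 4489))/(-13831 + 7920) = (-11608 + (19105 + 4489))/(-13831 + 7920) = (-11608 + 23594)/(-5911) = 11986*(-1/5911) = -11986/5911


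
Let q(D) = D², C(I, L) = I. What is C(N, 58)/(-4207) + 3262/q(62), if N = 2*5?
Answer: 6842397/8085854 ≈ 0.84622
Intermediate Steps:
N = 10
C(N, 58)/(-4207) + 3262/q(62) = 10/(-4207) + 3262/(62²) = 10*(-1/4207) + 3262/3844 = -10/4207 + 3262*(1/3844) = -10/4207 + 1631/1922 = 6842397/8085854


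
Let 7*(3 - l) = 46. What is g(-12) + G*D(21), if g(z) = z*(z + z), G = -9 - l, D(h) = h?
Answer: 174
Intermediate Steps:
l = -25/7 (l = 3 - 1/7*46 = 3 - 46/7 = -25/7 ≈ -3.5714)
G = -38/7 (G = -9 - 1*(-25/7) = -9 + 25/7 = -38/7 ≈ -5.4286)
g(z) = 2*z**2 (g(z) = z*(2*z) = 2*z**2)
g(-12) + G*D(21) = 2*(-12)**2 - 38/7*21 = 2*144 - 114 = 288 - 114 = 174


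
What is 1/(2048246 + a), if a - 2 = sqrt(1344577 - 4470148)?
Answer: 2048248/4195322995075 - I*sqrt(3125571)/4195322995075 ≈ 4.8822e-7 - 4.214e-10*I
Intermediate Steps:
a = 2 + I*sqrt(3125571) (a = 2 + sqrt(1344577 - 4470148) = 2 + sqrt(-3125571) = 2 + I*sqrt(3125571) ≈ 2.0 + 1767.9*I)
1/(2048246 + a) = 1/(2048246 + (2 + I*sqrt(3125571))) = 1/(2048248 + I*sqrt(3125571))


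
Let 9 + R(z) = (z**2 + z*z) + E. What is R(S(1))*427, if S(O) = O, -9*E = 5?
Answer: -29036/9 ≈ -3226.2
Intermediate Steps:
E = -5/9 (E = -1/9*5 = -5/9 ≈ -0.55556)
R(z) = -86/9 + 2*z**2 (R(z) = -9 + ((z**2 + z*z) - 5/9) = -9 + ((z**2 + z**2) - 5/9) = -9 + (2*z**2 - 5/9) = -9 + (-5/9 + 2*z**2) = -86/9 + 2*z**2)
R(S(1))*427 = (-86/9 + 2*1**2)*427 = (-86/9 + 2*1)*427 = (-86/9 + 2)*427 = -68/9*427 = -29036/9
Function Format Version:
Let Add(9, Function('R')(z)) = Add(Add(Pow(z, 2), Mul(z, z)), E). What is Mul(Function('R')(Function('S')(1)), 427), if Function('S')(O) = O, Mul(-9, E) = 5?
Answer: Rational(-29036, 9) ≈ -3226.2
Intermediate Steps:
E = Rational(-5, 9) (E = Mul(Rational(-1, 9), 5) = Rational(-5, 9) ≈ -0.55556)
Function('R')(z) = Add(Rational(-86, 9), Mul(2, Pow(z, 2))) (Function('R')(z) = Add(-9, Add(Add(Pow(z, 2), Mul(z, z)), Rational(-5, 9))) = Add(-9, Add(Add(Pow(z, 2), Pow(z, 2)), Rational(-5, 9))) = Add(-9, Add(Mul(2, Pow(z, 2)), Rational(-5, 9))) = Add(-9, Add(Rational(-5, 9), Mul(2, Pow(z, 2)))) = Add(Rational(-86, 9), Mul(2, Pow(z, 2))))
Mul(Function('R')(Function('S')(1)), 427) = Mul(Add(Rational(-86, 9), Mul(2, Pow(1, 2))), 427) = Mul(Add(Rational(-86, 9), Mul(2, 1)), 427) = Mul(Add(Rational(-86, 9), 2), 427) = Mul(Rational(-68, 9), 427) = Rational(-29036, 9)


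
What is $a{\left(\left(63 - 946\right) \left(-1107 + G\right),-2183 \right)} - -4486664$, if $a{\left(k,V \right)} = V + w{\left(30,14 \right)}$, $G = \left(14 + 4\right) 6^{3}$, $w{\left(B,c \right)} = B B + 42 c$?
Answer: $4485969$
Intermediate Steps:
$w{\left(B,c \right)} = B^{2} + 42 c$
$G = 3888$ ($G = 18 \cdot 216 = 3888$)
$a{\left(k,V \right)} = 1488 + V$ ($a{\left(k,V \right)} = V + \left(30^{2} + 42 \cdot 14\right) = V + \left(900 + 588\right) = V + 1488 = 1488 + V$)
$a{\left(\left(63 - 946\right) \left(-1107 + G\right),-2183 \right)} - -4486664 = \left(1488 - 2183\right) - -4486664 = -695 + 4486664 = 4485969$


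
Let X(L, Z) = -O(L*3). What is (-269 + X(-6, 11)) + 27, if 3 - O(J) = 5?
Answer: -240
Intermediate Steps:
O(J) = -2 (O(J) = 3 - 1*5 = 3 - 5 = -2)
X(L, Z) = 2 (X(L, Z) = -1*(-2) = 2)
(-269 + X(-6, 11)) + 27 = (-269 + 2) + 27 = -267 + 27 = -240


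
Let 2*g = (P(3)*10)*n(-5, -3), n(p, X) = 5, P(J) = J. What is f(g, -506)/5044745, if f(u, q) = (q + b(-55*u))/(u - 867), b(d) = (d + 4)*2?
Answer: 243/110984390 ≈ 2.1895e-6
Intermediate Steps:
g = 75 (g = ((3*10)*5)/2 = (30*5)/2 = (½)*150 = 75)
b(d) = 8 + 2*d (b(d) = (4 + d)*2 = 8 + 2*d)
f(u, q) = (8 + q - 110*u)/(-867 + u) (f(u, q) = (q + (8 + 2*(-55*u)))/(u - 867) = (q + (8 - 110*u))/(-867 + u) = (8 + q - 110*u)/(-867 + u))
f(g, -506)/5044745 = ((8 - 506 - 110*75)/(-867 + 75))/5044745 = ((8 - 506 - 8250)/(-792))*(1/5044745) = -1/792*(-8748)*(1/5044745) = (243/22)*(1/5044745) = 243/110984390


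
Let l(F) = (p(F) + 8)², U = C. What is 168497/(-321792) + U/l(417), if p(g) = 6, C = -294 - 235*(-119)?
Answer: 316831465/2252544 ≈ 140.66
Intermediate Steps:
C = 27671 (C = -294 + 27965 = 27671)
U = 27671
l(F) = 196 (l(F) = (6 + 8)² = 14² = 196)
168497/(-321792) + U/l(417) = 168497/(-321792) + 27671/196 = 168497*(-1/321792) + 27671*(1/196) = -168497/321792 + 3953/28 = 316831465/2252544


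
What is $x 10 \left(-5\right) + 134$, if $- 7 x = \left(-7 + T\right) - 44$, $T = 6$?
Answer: $- \frac{1312}{7} \approx -187.43$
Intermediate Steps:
$x = \frac{45}{7}$ ($x = - \frac{\left(-7 + 6\right) - 44}{7} = - \frac{-1 - 44}{7} = \left(- \frac{1}{7}\right) \left(-45\right) = \frac{45}{7} \approx 6.4286$)
$x 10 \left(-5\right) + 134 = \frac{45 \cdot 10 \left(-5\right)}{7} + 134 = \frac{45}{7} \left(-50\right) + 134 = - \frac{2250}{7} + 134 = - \frac{1312}{7}$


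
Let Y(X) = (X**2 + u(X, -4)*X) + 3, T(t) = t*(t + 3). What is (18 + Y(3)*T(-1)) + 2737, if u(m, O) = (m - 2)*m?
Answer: 2713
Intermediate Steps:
u(m, O) = m*(-2 + m) (u(m, O) = (-2 + m)*m = m*(-2 + m))
T(t) = t*(3 + t)
Y(X) = 3 + X**2 + X**2*(-2 + X) (Y(X) = (X**2 + (X*(-2 + X))*X) + 3 = (X**2 + X**2*(-2 + X)) + 3 = 3 + X**2 + X**2*(-2 + X))
(18 + Y(3)*T(-1)) + 2737 = (18 + (3 + 3**3 - 1*3**2)*(-(3 - 1))) + 2737 = (18 + (3 + 27 - 1*9)*(-1*2)) + 2737 = (18 + (3 + 27 - 9)*(-2)) + 2737 = (18 + 21*(-2)) + 2737 = (18 - 42) + 2737 = -24 + 2737 = 2713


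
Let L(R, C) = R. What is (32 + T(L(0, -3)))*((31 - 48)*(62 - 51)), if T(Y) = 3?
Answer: -6545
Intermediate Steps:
(32 + T(L(0, -3)))*((31 - 48)*(62 - 51)) = (32 + 3)*((31 - 48)*(62 - 51)) = 35*(-17*11) = 35*(-187) = -6545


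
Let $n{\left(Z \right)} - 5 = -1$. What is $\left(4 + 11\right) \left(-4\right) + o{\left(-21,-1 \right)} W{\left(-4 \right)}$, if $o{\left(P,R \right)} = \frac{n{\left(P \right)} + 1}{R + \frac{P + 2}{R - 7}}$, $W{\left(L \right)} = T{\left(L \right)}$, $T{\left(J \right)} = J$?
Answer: $- \frac{820}{11} \approx -74.545$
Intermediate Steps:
$W{\left(L \right)} = L$
$n{\left(Z \right)} = 4$ ($n{\left(Z \right)} = 5 - 1 = 4$)
$o{\left(P,R \right)} = \frac{5}{R + \frac{2 + P}{-7 + R}}$ ($o{\left(P,R \right)} = \frac{4 + 1}{R + \frac{P + 2}{R - 7}} = \frac{5}{R + \frac{2 + P}{-7 + R}}$)
$\left(4 + 11\right) \left(-4\right) + o{\left(-21,-1 \right)} W{\left(-4 \right)} = \left(4 + 11\right) \left(-4\right) + \frac{5 \left(-7 - 1\right)}{2 - 21 + \left(-1\right)^{2} - -7} \left(-4\right) = 15 \left(-4\right) + 5 \frac{1}{2 - 21 + 1 + 7} \left(-8\right) \left(-4\right) = -60 + 5 \frac{1}{-11} \left(-8\right) \left(-4\right) = -60 + 5 \left(- \frac{1}{11}\right) \left(-8\right) \left(-4\right) = -60 + \frac{40}{11} \left(-4\right) = -60 - \frac{160}{11} = - \frac{820}{11}$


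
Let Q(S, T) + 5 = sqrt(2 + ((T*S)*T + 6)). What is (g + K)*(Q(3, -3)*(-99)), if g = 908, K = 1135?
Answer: 1011285 - 202257*sqrt(35) ≈ -1.8528e+5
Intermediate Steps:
Q(S, T) = -5 + sqrt(8 + S*T**2) (Q(S, T) = -5 + sqrt(2 + ((T*S)*T + 6)) = -5 + sqrt(2 + ((S*T)*T + 6)) = -5 + sqrt(2 + (S*T**2 + 6)) = -5 + sqrt(2 + (6 + S*T**2)) = -5 + sqrt(8 + S*T**2))
(g + K)*(Q(3, -3)*(-99)) = (908 + 1135)*((-5 + sqrt(8 + 3*(-3)**2))*(-99)) = 2043*((-5 + sqrt(8 + 3*9))*(-99)) = 2043*((-5 + sqrt(8 + 27))*(-99)) = 2043*((-5 + sqrt(35))*(-99)) = 2043*(495 - 99*sqrt(35)) = 1011285 - 202257*sqrt(35)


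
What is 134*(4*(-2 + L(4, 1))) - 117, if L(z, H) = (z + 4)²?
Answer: 33115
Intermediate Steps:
L(z, H) = (4 + z)²
134*(4*(-2 + L(4, 1))) - 117 = 134*(4*(-2 + (4 + 4)²)) - 117 = 134*(4*(-2 + 8²)) - 117 = 134*(4*(-2 + 64)) - 117 = 134*(4*62) - 117 = 134*248 - 117 = 33232 - 117 = 33115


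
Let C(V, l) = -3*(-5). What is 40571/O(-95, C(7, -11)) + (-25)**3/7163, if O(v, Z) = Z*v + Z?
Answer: -312641323/10099830 ≈ -30.955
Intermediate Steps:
C(V, l) = 15
O(v, Z) = Z + Z*v
40571/O(-95, C(7, -11)) + (-25)**3/7163 = 40571/((15*(1 - 95))) + (-25)**3/7163 = 40571/((15*(-94))) - 15625*1/7163 = 40571/(-1410) - 15625/7163 = 40571*(-1/1410) - 15625/7163 = -40571/1410 - 15625/7163 = -312641323/10099830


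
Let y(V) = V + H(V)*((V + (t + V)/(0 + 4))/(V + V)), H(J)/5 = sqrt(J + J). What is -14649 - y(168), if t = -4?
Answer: -14817 - 1045*sqrt(21)/84 ≈ -14874.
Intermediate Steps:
H(J) = 5*sqrt(2)*sqrt(J) (H(J) = 5*sqrt(J + J) = 5*sqrt(2*J) = 5*(sqrt(2)*sqrt(J)) = 5*sqrt(2)*sqrt(J))
y(V) = V + 5*sqrt(2)*(-1 + 5*V/4)/(2*sqrt(V)) (y(V) = V + (5*sqrt(2)*sqrt(V))*((V + (-4 + V)/(0 + 4))/(V + V)) = V + (5*sqrt(2)*sqrt(V))*((V + (-4 + V)/4)/((2*V))) = V + (5*sqrt(2)*sqrt(V))*((V + (-4 + V)*(1/4))*(1/(2*V))) = V + (5*sqrt(2)*sqrt(V))*((V + (-1 + V/4))*(1/(2*V))) = V + (5*sqrt(2)*sqrt(V))*((-1 + 5*V/4)*(1/(2*V))) = V + (5*sqrt(2)*sqrt(V))*((-1 + 5*V/4)/(2*V)) = V + 5*sqrt(2)*(-1 + 5*V/4)/(2*sqrt(V)))
-14649 - y(168) = -14649 - (-20*sqrt(2) + 8*168**(3/2) + 25*168*sqrt(2))/(8*sqrt(168)) = -14649 - sqrt(42)/84*(-20*sqrt(2) + 8*(336*sqrt(42)) + 4200*sqrt(2))/8 = -14649 - sqrt(42)/84*(-20*sqrt(2) + 2688*sqrt(42) + 4200*sqrt(2))/8 = -14649 - sqrt(42)/84*(2688*sqrt(42) + 4180*sqrt(2))/8 = -14649 - sqrt(42)*(2688*sqrt(42) + 4180*sqrt(2))/672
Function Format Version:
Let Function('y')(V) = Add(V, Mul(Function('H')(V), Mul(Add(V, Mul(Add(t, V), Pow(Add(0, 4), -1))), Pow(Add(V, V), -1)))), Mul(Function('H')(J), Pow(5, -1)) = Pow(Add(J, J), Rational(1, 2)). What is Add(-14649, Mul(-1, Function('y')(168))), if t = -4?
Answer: Add(-14817, Mul(Rational(-1045, 84), Pow(21, Rational(1, 2)))) ≈ -14874.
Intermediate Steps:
Function('H')(J) = Mul(5, Pow(2, Rational(1, 2)), Pow(J, Rational(1, 2))) (Function('H')(J) = Mul(5, Pow(Add(J, J), Rational(1, 2))) = Mul(5, Pow(Mul(2, J), Rational(1, 2))) = Mul(5, Mul(Pow(2, Rational(1, 2)), Pow(J, Rational(1, 2)))) = Mul(5, Pow(2, Rational(1, 2)), Pow(J, Rational(1, 2))))
Function('y')(V) = Add(V, Mul(Rational(5, 2), Pow(2, Rational(1, 2)), Pow(V, Rational(-1, 2)), Add(-1, Mul(Rational(5, 4), V)))) (Function('y')(V) = Add(V, Mul(Mul(5, Pow(2, Rational(1, 2)), Pow(V, Rational(1, 2))), Mul(Add(V, Mul(Add(-4, V), Pow(Add(0, 4), -1))), Pow(Add(V, V), -1)))) = Add(V, Mul(Mul(5, Pow(2, Rational(1, 2)), Pow(V, Rational(1, 2))), Mul(Add(V, Mul(Add(-4, V), Pow(4, -1))), Pow(Mul(2, V), -1)))) = Add(V, Mul(Mul(5, Pow(2, Rational(1, 2)), Pow(V, Rational(1, 2))), Mul(Add(V, Mul(Add(-4, V), Rational(1, 4))), Mul(Rational(1, 2), Pow(V, -1))))) = Add(V, Mul(Mul(5, Pow(2, Rational(1, 2)), Pow(V, Rational(1, 2))), Mul(Add(V, Add(-1, Mul(Rational(1, 4), V))), Mul(Rational(1, 2), Pow(V, -1))))) = Add(V, Mul(Mul(5, Pow(2, Rational(1, 2)), Pow(V, Rational(1, 2))), Mul(Add(-1, Mul(Rational(5, 4), V)), Mul(Rational(1, 2), Pow(V, -1))))) = Add(V, Mul(Mul(5, Pow(2, Rational(1, 2)), Pow(V, Rational(1, 2))), Mul(Rational(1, 2), Pow(V, -1), Add(-1, Mul(Rational(5, 4), V))))) = Add(V, Mul(Rational(5, 2), Pow(2, Rational(1, 2)), Pow(V, Rational(-1, 2)), Add(-1, Mul(Rational(5, 4), V)))))
Add(-14649, Mul(-1, Function('y')(168))) = Add(-14649, Mul(-1, Mul(Rational(1, 8), Pow(168, Rational(-1, 2)), Add(Mul(-20, Pow(2, Rational(1, 2))), Mul(8, Pow(168, Rational(3, 2))), Mul(25, 168, Pow(2, Rational(1, 2))))))) = Add(-14649, Mul(-1, Mul(Rational(1, 8), Mul(Rational(1, 84), Pow(42, Rational(1, 2))), Add(Mul(-20, Pow(2, Rational(1, 2))), Mul(8, Mul(336, Pow(42, Rational(1, 2)))), Mul(4200, Pow(2, Rational(1, 2))))))) = Add(-14649, Mul(-1, Mul(Rational(1, 8), Mul(Rational(1, 84), Pow(42, Rational(1, 2))), Add(Mul(-20, Pow(2, Rational(1, 2))), Mul(2688, Pow(42, Rational(1, 2))), Mul(4200, Pow(2, Rational(1, 2))))))) = Add(-14649, Mul(-1, Mul(Rational(1, 8), Mul(Rational(1, 84), Pow(42, Rational(1, 2))), Add(Mul(2688, Pow(42, Rational(1, 2))), Mul(4180, Pow(2, Rational(1, 2))))))) = Add(-14649, Mul(-1, Mul(Rational(1, 672), Pow(42, Rational(1, 2)), Add(Mul(2688, Pow(42, Rational(1, 2))), Mul(4180, Pow(2, Rational(1, 2))))))) = Add(-14649, Mul(Rational(-1, 672), Pow(42, Rational(1, 2)), Add(Mul(2688, Pow(42, Rational(1, 2))), Mul(4180, Pow(2, Rational(1, 2))))))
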